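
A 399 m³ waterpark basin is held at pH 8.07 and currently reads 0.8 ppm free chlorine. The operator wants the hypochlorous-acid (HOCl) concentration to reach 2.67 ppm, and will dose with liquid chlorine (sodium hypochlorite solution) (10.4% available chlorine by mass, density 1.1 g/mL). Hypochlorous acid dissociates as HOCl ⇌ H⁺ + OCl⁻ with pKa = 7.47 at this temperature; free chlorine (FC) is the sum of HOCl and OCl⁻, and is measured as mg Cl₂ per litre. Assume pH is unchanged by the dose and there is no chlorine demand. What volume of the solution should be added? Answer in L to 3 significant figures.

43.6 L

Volume: 399 m³ = 399,000 L.
[OCl⁻]/[HOCl] = 10^(pH − pKa) = 10^(8.07 − 7.47) = 3.981; fraction as HOCl = 1/(1 + 3.981) = 0.2008.
Free chlorine required for 2.67 ppm HOCl: 2.67 / 0.2008 = 13.3 ppm.
FC to add: 13.3 − 0.8 = 12.5 mg/L as Cl₂.
Cl₂ equivalent: 12.5 mg/L × 399,000 L = 4987 g.
Product at 10.4% available Cl: 4987 / 0.104 = 47,950 g.
Volume: 47,950 g ÷ 1.1 g/mL = 43,600 mL.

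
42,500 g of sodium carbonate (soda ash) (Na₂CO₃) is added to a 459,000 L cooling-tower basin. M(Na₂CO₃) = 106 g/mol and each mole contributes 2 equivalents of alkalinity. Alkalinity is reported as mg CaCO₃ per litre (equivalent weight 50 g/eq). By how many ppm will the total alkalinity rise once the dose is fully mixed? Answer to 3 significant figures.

Moles of Na₂CO₃: 42,500 g ÷ 106 g/mol = 400.9 mol → 801.9 eq of alkalinity.
As CaCO₃: 801.9 eq × 50 g/eq = 40,090 g.
Rise: 40,090 g / 459,000 L × 1000 = 87.35 mg/L.

87.4 ppm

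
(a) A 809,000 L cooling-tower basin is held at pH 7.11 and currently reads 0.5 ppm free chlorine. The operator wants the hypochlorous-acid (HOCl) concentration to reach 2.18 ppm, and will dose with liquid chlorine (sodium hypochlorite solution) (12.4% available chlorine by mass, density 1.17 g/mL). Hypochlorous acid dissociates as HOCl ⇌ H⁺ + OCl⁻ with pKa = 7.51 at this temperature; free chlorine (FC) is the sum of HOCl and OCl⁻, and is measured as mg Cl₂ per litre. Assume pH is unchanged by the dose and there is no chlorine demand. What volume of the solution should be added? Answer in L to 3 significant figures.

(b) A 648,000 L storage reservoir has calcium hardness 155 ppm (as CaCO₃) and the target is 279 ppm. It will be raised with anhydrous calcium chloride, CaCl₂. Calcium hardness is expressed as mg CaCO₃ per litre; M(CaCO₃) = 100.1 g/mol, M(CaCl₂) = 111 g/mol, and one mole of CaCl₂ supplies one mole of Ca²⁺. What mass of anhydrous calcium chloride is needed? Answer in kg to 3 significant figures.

(a) 14.2 L; (b) 89.1 kg

(a) [OCl⁻]/[HOCl] = 10^(pH − pKa) = 10^(7.11 − 7.51) = 0.3981; fraction as HOCl = 1/(1 + 0.3981) = 0.7153.
(a) Free chlorine required for 2.18 ppm HOCl: 2.18 / 0.7153 = 3.048 ppm.
(a) FC to add: 3.048 − 0.5 = 2.548 mg/L as Cl₂.
(a) Cl₂ equivalent: 2.548 mg/L × 809,000 L = 2061 g.
(a) Product at 12.4% available Cl: 2061 / 0.124 = 16,620 g.
(a) Volume: 16,620 g ÷ 1.17 g/mL = 14,210 mL.

(b) Hardness to add: (279 − 155) = 124 mg/L as CaCO₃ × 648,000 L = 80,350 g as CaCO₃.
(b) Moles of Ca²⁺ (1 mol Ca²⁺ ≡ 1 mol CaCO₃): 80,350 / 100.1 g/mol = 802.7 mol.
(b) Mass of CaCl₂: 802.7 × 111 = 89,100 g.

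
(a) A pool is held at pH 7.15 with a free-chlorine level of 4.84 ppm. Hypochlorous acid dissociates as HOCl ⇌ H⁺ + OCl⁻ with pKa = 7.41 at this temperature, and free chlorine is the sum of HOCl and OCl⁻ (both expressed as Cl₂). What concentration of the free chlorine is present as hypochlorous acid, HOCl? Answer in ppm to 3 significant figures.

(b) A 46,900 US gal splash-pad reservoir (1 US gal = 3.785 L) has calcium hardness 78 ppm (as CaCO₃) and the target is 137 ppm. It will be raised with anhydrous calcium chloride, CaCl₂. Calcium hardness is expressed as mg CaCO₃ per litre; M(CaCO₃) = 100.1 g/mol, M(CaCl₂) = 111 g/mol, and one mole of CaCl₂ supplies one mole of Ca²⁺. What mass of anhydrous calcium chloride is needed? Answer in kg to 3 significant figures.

(a) 3.12 ppm; (b) 11.6 kg

(a) [OCl⁻]/[HOCl] = 10^(pH − pKa) = 10^(7.15 − 7.41) = 10^-0.26 = 0.5495.
(a) Fraction as HOCl = 1 / (1 + 0.5495) = 0.6454.
(a) HOCl = 0.6454 × 4.84 ppm = 3.124 ppm.

(b) Volume: 46,900 US gal × 3.785 L/gal = 177,516 L.
(b) Hardness to add: (137 − 78) = 59 mg/L as CaCO₃ × 177,516 L = 10,470 g as CaCO₃.
(b) Moles of Ca²⁺ (1 mol Ca²⁺ ≡ 1 mol CaCO₃): 10,470 / 100.1 g/mol = 104.6 mol.
(b) Mass of CaCl₂: 104.6 × 111 = 11,610 g.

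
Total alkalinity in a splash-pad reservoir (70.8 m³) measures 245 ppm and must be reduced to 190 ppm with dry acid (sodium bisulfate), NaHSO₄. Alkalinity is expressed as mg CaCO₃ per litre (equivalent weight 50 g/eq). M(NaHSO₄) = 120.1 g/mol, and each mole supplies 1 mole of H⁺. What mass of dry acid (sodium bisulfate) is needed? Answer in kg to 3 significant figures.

Volume: 70.8 m³ = 70,800 L.
Alkalinity to neutralize: (245 − 190) = 55 mg/L as CaCO₃ × 70,800 L = 3894 g as CaCO₃.
Equivalents of H⁺ required: 3894 ÷ 50 g/eq = 77.88 eq = 77.88 mol NaHSO₄.
Mass of NaHSO₄: 77.88 × 120.1 = 9353 g.

9.35 kg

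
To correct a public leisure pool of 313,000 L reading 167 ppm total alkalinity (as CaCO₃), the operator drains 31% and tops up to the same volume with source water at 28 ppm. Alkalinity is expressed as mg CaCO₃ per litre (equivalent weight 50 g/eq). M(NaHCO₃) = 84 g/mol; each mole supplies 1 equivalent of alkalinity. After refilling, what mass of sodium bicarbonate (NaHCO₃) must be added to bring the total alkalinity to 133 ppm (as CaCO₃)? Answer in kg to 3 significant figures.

4.78 kg

After draining 31% and refilling: 167 × 0.69 + 28 × 0.31 = 123.91 ppm.
Deficit to target: 133 − 123.91 = 9.09 mg/L.
As CaCO₃: 9.09 mg/L × 313,000 L = 2845 g; ÷ 50 g/eq ÷ 1 = 56.9 mol NaHCO₃.
Mass: 56.9 × 84 = 4780 g.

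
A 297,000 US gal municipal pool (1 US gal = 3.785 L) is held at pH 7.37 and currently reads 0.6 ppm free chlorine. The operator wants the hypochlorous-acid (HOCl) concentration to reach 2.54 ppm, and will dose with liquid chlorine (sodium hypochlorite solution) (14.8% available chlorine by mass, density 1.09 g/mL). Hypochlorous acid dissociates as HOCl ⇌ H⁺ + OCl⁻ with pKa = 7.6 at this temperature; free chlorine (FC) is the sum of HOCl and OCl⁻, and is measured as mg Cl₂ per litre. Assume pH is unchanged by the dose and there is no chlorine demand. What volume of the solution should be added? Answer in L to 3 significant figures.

23.9 L

Volume: 297,000 US gal × 3.785 L/gal = 1,124,145 L.
[OCl⁻]/[HOCl] = 10^(pH − pKa) = 10^(7.37 − 7.6) = 0.5888; fraction as HOCl = 1/(1 + 0.5888) = 0.6294.
Free chlorine required for 2.54 ppm HOCl: 2.54 / 0.6294 = 4.036 ppm.
FC to add: 4.036 − 0.6 = 3.436 mg/L as Cl₂.
Cl₂ equivalent: 3.436 mg/L × 1,124,145 L = 3862 g.
Product at 14.8% available Cl: 3862 / 0.148 = 26,100 g.
Volume: 26,100 g ÷ 1.09 g/mL = 23,940 mL.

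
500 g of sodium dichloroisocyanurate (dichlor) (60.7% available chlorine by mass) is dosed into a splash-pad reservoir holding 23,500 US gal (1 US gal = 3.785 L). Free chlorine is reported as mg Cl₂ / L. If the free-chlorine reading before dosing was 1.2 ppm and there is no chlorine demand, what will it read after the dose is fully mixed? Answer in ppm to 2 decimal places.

4.61 ppm

Volume: 23,500 US gal × 3.785 L/gal = 88,948 L.
Available chlorine delivered: 500 g × 0.607 = 303.5 g as Cl₂.
Concentration rise: 303.5 g / 88,948 L = 3.412 mg/L = 3.41 ppm.
Final FC: 1.2 + 3.41 = 4.61 ppm.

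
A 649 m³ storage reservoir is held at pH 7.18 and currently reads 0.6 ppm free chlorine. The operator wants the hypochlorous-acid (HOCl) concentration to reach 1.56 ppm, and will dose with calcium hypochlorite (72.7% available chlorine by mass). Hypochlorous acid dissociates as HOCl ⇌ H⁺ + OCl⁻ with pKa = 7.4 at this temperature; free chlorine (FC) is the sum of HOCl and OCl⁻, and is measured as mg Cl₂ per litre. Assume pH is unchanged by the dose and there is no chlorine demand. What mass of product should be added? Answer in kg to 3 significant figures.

1.70 kg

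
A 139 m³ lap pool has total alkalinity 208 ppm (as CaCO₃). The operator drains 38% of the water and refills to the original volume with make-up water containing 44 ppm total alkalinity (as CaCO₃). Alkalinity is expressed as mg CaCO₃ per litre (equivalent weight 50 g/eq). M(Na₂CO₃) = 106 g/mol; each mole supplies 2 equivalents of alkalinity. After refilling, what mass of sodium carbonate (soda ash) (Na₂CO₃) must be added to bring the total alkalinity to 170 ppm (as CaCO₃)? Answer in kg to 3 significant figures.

3.58 kg

Volume: 139 m³ = 139,000 L.
After draining 38% and refilling: 208 × 0.62 + 44 × 0.38 = 145.68 ppm.
Deficit to target: 170 − 145.68 = 24.32 mg/L.
As CaCO₃: 24.32 mg/L × 139,000 L = 3380 g; ÷ 50 g/eq ÷ 2 = 33.8 mol Na₂CO₃.
Mass: 33.8 × 106 = 3583 g.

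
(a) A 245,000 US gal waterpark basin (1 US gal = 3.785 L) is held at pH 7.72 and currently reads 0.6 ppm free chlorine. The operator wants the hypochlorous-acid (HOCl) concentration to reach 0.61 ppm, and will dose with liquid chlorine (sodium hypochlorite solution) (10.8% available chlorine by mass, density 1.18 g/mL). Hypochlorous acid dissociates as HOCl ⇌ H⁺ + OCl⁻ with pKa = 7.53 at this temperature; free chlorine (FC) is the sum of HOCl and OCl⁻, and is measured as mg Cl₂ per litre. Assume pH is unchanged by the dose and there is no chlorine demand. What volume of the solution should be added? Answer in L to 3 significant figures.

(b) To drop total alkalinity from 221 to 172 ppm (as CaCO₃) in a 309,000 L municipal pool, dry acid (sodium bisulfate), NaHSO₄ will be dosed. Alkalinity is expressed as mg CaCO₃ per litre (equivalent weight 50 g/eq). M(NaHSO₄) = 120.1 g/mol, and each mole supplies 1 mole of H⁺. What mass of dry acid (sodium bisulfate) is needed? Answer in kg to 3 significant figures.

(a) Volume: 245,000 US gal × 3.785 L/gal = 927,325 L.
(a) [OCl⁻]/[HOCl] = 10^(pH − pKa) = 10^(7.72 − 7.53) = 1.549; fraction as HOCl = 1/(1 + 1.549) = 0.3923.
(a) Free chlorine required for 0.61 ppm HOCl: 0.61 / 0.3923 = 1.555 ppm.
(a) FC to add: 1.555 − 0.6 = 0.9548 mg/L as Cl₂.
(a) Cl₂ equivalent: 0.9548 mg/L × 927,325 L = 885.4 g.
(a) Product at 10.8% available Cl: 885.4 / 0.108 = 8198 g.
(a) Volume: 8198 g ÷ 1.18 g/mL = 6948 mL.

(b) Alkalinity to neutralize: (221 − 172) = 49 mg/L as CaCO₃ × 309,000 L = 15,140 g as CaCO₃.
(b) Equivalents of H⁺ required: 15,140 ÷ 50 g/eq = 302.8 eq = 302.8 mol NaHSO₄.
(b) Mass of NaHSO₄: 302.8 × 120.1 = 36,370 g.

(a) 6.95 L; (b) 36.4 kg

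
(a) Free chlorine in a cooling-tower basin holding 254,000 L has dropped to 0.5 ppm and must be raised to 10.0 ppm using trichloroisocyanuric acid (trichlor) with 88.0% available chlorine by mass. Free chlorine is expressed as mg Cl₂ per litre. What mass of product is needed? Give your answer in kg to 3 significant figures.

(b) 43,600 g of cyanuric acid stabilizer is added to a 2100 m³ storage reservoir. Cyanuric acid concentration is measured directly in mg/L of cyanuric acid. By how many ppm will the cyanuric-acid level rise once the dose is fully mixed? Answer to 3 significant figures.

(a) 2.74 kg; (b) 20.8 ppm

(a) Chlorine deficit: 10.0 − 0.5 = 9.5 ppm = 9.5 mg/L as Cl₂.
(a) Cl₂ equivalent needed: 9.5 mg/L × 254,000 L = 2,413,000 mg = 2413 g.
(a) Product at 88.0% available chlorine: 2413 / 0.88 = 2742 g.

(b) Volume: 2100 m³ = 2,100,000 L.
(b) Rise: 43,600 g / 2,100,000 L × 1000 = 20.76 mg/L.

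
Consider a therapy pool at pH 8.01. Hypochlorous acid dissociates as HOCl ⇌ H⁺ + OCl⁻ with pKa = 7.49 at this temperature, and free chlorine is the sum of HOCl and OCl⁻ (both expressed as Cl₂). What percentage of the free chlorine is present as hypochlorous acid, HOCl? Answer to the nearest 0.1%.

[OCl⁻]/[HOCl] = 10^(pH − pKa) = 10^(8.01 − 7.49) = 10^0.52 = 3.311.
Fraction as HOCl = 1 / (1 + 3.311) = 0.2319.

23.2%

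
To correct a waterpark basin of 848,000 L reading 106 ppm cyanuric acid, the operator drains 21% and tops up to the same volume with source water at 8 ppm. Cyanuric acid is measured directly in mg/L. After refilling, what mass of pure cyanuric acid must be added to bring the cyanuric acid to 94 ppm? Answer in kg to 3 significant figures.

After draining 21% and refilling: 106 × 0.79 + 8 × 0.21 = 85.42 ppm.
Deficit to target: 94 − 85.42 = 8.58 mg/L.
Mass: 8.58 mg/L × 848,000 L = 7276 g cyanuric acid.

7.28 kg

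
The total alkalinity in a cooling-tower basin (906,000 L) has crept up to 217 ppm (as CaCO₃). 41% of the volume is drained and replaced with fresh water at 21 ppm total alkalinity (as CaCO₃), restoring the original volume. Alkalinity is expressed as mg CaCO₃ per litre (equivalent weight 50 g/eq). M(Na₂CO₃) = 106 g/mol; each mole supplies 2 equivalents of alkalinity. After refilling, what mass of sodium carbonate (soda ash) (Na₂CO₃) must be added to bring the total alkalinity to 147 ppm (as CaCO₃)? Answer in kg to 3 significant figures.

9.95 kg

After draining 41% and refilling: 217 × 0.59 + 21 × 0.41 = 136.64 ppm.
Deficit to target: 147 − 136.64 = 10.36 mg/L.
As CaCO₃: 10.36 mg/L × 906,000 L = 9386 g; ÷ 50 g/eq ÷ 2 = 93.86 mol Na₂CO₃.
Mass: 93.86 × 106 = 9949 g.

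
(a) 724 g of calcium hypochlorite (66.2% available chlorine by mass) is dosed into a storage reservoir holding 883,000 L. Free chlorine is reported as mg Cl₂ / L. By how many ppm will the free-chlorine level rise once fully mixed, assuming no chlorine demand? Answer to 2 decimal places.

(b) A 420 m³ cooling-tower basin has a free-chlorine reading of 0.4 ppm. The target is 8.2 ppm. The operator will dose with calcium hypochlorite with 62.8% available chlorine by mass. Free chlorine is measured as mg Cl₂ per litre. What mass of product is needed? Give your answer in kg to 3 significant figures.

(a) 0.54 ppm; (b) 5.22 kg

(a) Available chlorine delivered: 724 g × 0.662 = 479.3 g as Cl₂.
(a) Concentration rise: 479.3 g / 883,000 L = 0.5428 mg/L = 0.54 ppm.

(b) Volume: 420 m³ = 420,000 L.
(b) Chlorine deficit: 8.2 − 0.4 = 7.8 ppm = 7.8 mg/L as Cl₂.
(b) Cl₂ equivalent needed: 7.8 mg/L × 420,000 L = 3,276,000 mg = 3276 g.
(b) Product at 62.8% available chlorine: 3276 / 0.628 = 5217 g.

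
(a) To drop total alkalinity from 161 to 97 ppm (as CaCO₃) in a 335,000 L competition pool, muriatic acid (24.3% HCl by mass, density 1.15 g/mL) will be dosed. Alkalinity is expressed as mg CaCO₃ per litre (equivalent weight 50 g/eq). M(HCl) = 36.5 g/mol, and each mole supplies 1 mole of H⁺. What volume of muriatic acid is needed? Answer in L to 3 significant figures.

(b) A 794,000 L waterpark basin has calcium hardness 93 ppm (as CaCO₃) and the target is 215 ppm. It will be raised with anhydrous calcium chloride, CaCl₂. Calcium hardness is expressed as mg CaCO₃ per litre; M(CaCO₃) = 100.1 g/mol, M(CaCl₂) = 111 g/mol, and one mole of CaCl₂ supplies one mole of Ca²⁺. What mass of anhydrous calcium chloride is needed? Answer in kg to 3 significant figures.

(a) Alkalinity to neutralize: (161 − 97) = 64 mg/L as CaCO₃ × 335,000 L = 21,440 g as CaCO₃.
(a) Equivalents of H⁺ required: 21,440 ÷ 50 g/eq = 428.8 eq = 428.8 mol HCl.
(a) Mass of HCl: 428.8 × 36.5 = 15,650 g.
(a) Mass of 24.3% solution: 15,650 / 0.243 = 64,410 g.
(a) Volume: 64,410 g ÷ 1.15 g/mL = 56,010 mL.

(b) Hardness to add: (215 − 93) = 122 mg/L as CaCO₃ × 794,000 L = 96,870 g as CaCO₃.
(b) Moles of Ca²⁺ (1 mol Ca²⁺ ≡ 1 mol CaCO₃): 96,870 / 100.1 g/mol = 967.7 mol.
(b) Mass of CaCl₂: 967.7 × 111 = 107,400 g.

(a) 56.0 L; (b) 107 kg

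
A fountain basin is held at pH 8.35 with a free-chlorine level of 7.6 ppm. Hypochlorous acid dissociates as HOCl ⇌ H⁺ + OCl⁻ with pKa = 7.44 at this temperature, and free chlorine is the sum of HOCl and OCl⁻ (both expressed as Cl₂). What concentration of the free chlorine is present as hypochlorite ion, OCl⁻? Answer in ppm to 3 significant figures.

[OCl⁻]/[HOCl] = 10^(pH − pKa) = 10^(8.35 − 7.44) = 10^0.91 = 8.128.
Fraction as HOCl = 1 / (1 + 8.128) = 0.1095.
OCl⁻ = (1 − 0.1095) × 7.6 ppm = 6.767 ppm.

6.77 ppm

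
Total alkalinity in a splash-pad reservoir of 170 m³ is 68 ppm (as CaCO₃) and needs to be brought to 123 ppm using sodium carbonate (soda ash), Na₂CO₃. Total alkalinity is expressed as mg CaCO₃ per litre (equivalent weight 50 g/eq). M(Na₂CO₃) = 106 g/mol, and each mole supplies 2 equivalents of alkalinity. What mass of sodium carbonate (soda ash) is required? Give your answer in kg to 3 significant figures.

9.91 kg

Volume: 170 m³ = 170,000 L.
Alkalinity to add: (123 − 68) = 55 mg/L as CaCO₃ × 170,000 L = 9350 g as CaCO₃.
Equivalents: 9350 g ÷ 50 g/eq = 187 eq.
Each mole of Na₂CO₃ supplies 2 eq, so 187 / 2 = 93.5 mol.
Mass: 93.5 mol × 106 g/mol = 9911 g.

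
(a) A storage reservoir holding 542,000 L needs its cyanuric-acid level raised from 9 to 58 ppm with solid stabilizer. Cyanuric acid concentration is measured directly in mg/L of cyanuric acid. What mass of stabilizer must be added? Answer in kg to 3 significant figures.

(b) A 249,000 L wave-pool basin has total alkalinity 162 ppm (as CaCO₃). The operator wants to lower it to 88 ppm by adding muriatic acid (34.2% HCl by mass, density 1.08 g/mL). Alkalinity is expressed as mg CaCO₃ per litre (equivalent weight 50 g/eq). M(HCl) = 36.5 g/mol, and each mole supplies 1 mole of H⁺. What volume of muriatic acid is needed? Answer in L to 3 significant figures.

(a) 26.6 kg; (b) 36.4 L

(a) CYA to add: (58 − 9) = 49 mg/L × 542,000 L = 26,560 g cyanuric acid.

(b) Alkalinity to neutralize: (162 − 88) = 74 mg/L as CaCO₃ × 249,000 L = 18,430 g as CaCO₃.
(b) Equivalents of H⁺ required: 18,430 ÷ 50 g/eq = 368.5 eq = 368.5 mol HCl.
(b) Mass of HCl: 368.5 × 36.5 = 13,450 g.
(b) Mass of 34.2% solution: 13,450 / 0.342 = 39,330 g.
(b) Volume: 39,330 g ÷ 1.08 g/mL = 36,420 mL.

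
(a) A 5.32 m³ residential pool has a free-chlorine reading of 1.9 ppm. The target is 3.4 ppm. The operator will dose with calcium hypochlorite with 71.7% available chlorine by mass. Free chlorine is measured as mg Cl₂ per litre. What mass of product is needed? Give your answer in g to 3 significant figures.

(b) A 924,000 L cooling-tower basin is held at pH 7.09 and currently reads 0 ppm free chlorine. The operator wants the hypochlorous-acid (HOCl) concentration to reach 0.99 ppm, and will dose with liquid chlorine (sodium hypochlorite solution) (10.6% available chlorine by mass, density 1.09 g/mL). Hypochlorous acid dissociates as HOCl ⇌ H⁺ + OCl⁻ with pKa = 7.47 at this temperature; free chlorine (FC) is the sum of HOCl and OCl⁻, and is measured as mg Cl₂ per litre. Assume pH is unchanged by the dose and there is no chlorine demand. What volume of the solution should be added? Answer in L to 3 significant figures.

(a) 11.1 g; (b) 11.2 L

(a) Volume: 5.32 m³ = 5,320 L.
(a) Chlorine deficit: 3.4 − 1.9 = 1.5 ppm = 1.5 mg/L as Cl₂.
(a) Cl₂ equivalent needed: 1.5 mg/L × 5,320 L = 7980 mg = 7.98 g.
(a) Product at 71.7% available chlorine: 7.98 / 0.717 = 11.13 g.

(b) [OCl⁻]/[HOCl] = 10^(pH − pKa) = 10^(7.09 − 7.47) = 0.4169; fraction as HOCl = 1/(1 + 0.4169) = 0.7058.
(b) Free chlorine required for 0.99 ppm HOCl: 0.99 / 0.7058 = 1.403 ppm.
(b) FC to add: 1.403 − 0 = 1.403 mg/L as Cl₂.
(b) Cl₂ equivalent: 1.403 mg/L × 924,000 L = 1296 g.
(b) Product at 10.6% available Cl: 1296 / 0.106 = 12,230 g.
(b) Volume: 12,230 g ÷ 1.09 g/mL = 11,220 mL.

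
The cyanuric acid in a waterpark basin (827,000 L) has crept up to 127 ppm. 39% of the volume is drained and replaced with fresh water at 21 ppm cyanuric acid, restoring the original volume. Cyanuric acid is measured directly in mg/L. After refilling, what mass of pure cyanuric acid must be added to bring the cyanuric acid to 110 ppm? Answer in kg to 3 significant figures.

20.1 kg

After draining 39% and refilling: 127 × 0.61 + 21 × 0.39 = 85.66 ppm.
Deficit to target: 110 − 85.66 = 24.34 mg/L.
Mass: 24.34 mg/L × 827,000 L = 20,130 g cyanuric acid.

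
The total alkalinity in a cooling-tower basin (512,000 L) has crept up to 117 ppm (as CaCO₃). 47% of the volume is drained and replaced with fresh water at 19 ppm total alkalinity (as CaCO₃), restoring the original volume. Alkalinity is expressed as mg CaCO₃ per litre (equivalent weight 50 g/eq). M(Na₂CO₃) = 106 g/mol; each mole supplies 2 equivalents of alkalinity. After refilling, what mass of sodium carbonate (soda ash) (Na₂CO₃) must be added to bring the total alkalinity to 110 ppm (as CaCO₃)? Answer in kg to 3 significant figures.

21.2 kg

After draining 47% and refilling: 117 × 0.53 + 19 × 0.47 = 70.94 ppm.
Deficit to target: 110 − 70.94 = 39.06 mg/L.
As CaCO₃: 39.06 mg/L × 512,000 L = 20,000 g; ÷ 50 g/eq ÷ 2 = 200 mol Na₂CO₃.
Mass: 200 × 106 = 21,200 g.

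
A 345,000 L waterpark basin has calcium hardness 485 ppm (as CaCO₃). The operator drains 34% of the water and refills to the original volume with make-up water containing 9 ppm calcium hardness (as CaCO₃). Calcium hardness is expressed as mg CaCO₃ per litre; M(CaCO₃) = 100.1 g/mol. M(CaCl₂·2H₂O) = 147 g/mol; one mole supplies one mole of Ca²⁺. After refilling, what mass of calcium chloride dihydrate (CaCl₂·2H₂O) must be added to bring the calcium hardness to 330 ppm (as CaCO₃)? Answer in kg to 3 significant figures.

After draining 34% and refilling: 485 × 0.66 + 9 × 0.34 = 323.16 ppm.
Deficit to target: 330 − 323.16 = 6.84 mg/L.
As CaCO₃: 6.84 mg/L × 345,000 L = 2360 g; ÷ 100.1 = 23.57 mol Ca²⁺.
Mass: 23.57 × 147 = 3465 g.

3.47 kg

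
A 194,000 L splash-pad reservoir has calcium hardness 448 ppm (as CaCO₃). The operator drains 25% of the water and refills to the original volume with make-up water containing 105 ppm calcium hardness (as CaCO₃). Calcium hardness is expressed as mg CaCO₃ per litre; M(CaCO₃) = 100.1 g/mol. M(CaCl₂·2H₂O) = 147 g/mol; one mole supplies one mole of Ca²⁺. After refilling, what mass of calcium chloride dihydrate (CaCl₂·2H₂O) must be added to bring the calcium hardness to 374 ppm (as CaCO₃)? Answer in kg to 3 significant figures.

After draining 25% and refilling: 448 × 0.75 + 105 × 0.25 = 362.25 ppm.
Deficit to target: 374 − 362.25 = 11.75 mg/L.
As CaCO₃: 11.75 mg/L × 194,000 L = 2280 g; ÷ 100.1 = 22.77 mol Ca²⁺.
Mass: 22.77 × 147 = 3348 g.

3.35 kg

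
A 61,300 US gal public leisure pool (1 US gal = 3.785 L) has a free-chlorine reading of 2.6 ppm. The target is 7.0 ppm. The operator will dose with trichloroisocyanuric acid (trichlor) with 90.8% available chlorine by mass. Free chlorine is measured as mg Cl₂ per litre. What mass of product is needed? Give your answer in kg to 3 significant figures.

1.12 kg

Volume: 61,300 US gal × 3.785 L/gal = 232,020 L.
Chlorine deficit: 7.0 − 2.6 = 4.4 ppm = 4.4 mg/L as Cl₂.
Cl₂ equivalent needed: 4.4 mg/L × 232,020 L = 1,021,000 mg = 1021 g.
Product at 90.8% available chlorine: 1021 / 0.908 = 1124 g.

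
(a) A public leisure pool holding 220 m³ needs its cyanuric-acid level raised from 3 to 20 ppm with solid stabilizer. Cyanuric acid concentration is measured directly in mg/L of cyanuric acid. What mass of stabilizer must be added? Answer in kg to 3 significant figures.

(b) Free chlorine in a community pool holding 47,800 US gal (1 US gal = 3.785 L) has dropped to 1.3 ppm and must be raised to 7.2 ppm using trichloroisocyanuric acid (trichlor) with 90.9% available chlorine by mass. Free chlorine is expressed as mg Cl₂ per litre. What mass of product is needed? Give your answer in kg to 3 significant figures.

(a) Volume: 220 m³ = 220,000 L.
(a) CYA to add: (20 − 3) = 17 mg/L × 220,000 L = 3740 g cyanuric acid.

(b) Volume: 47,800 US gal × 3.785 L/gal = 180,923 L.
(b) Chlorine deficit: 7.2 − 1.3 = 5.9 ppm = 5.9 mg/L as Cl₂.
(b) Cl₂ equivalent needed: 5.9 mg/L × 180,923 L = 1,067,000 mg = 1067 g.
(b) Product at 90.9% available chlorine: 1067 / 0.909 = 1174 g.

(a) 3.74 kg; (b) 1.17 kg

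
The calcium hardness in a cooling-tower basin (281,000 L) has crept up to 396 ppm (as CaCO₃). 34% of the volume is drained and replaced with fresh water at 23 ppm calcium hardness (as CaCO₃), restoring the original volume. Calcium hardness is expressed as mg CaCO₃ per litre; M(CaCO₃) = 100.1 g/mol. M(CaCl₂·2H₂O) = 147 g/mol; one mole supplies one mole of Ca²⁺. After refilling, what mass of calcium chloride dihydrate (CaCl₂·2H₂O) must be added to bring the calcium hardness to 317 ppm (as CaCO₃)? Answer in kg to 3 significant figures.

After draining 34% and refilling: 396 × 0.66 + 23 × 0.34 = 269.18 ppm.
Deficit to target: 317 − 269.18 = 47.82 mg/L.
As CaCO₃: 47.82 mg/L × 281,000 L = 13,440 g; ÷ 100.1 = 134.2 mol Ca²⁺.
Mass: 134.2 × 147 = 19,730 g.

19.7 kg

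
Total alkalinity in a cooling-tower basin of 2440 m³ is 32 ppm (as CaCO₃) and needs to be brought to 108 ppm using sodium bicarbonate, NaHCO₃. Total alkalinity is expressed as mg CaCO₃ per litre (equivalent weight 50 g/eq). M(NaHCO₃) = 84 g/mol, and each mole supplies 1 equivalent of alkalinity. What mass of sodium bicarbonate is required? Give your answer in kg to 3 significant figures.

Volume: 2440 m³ = 2,440,000 L.
Alkalinity to add: (108 − 32) = 76 mg/L as CaCO₃ × 2,440,000 L = 185,400 g as CaCO₃.
Equivalents: 185,400 g ÷ 50 g/eq = 3709 eq.
NaHCO₃ supplies 1 eq per mole → 3709 mol.
Mass: 3709 mol × 84 g/mol = 311,500 g.

312 kg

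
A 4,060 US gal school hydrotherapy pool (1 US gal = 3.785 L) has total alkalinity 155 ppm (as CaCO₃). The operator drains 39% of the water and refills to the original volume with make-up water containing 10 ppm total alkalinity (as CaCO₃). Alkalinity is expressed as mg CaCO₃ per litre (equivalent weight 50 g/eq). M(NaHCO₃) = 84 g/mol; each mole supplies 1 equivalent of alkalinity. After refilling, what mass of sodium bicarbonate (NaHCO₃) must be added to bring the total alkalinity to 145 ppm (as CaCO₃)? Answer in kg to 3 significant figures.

1.20 kg

Volume: 4,060 US gal × 3.785 L/gal = 15,367 L.
After draining 39% and refilling: 155 × 0.61 + 10 × 0.39 = 98.45 ppm.
Deficit to target: 145 − 98.45 = 46.55 mg/L.
As CaCO₃: 46.55 mg/L × 15,367 L = 715.3 g; ÷ 50 g/eq ÷ 1 = 14.31 mol NaHCO₃.
Mass: 14.31 × 84 = 1202 g.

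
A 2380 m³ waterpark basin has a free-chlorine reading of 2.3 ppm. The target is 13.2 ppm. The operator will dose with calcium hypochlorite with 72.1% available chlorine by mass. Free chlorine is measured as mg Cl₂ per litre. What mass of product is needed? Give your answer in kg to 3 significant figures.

36.0 kg

Volume: 2380 m³ = 2,380,000 L.
Chlorine deficit: 13.2 − 2.3 = 10.9 ppm = 10.9 mg/L as Cl₂.
Cl₂ equivalent needed: 10.9 mg/L × 2,380,000 L = 25,940,000 mg = 25,940 g.
Product at 72.1% available chlorine: 25,940 / 0.721 = 35,980 g.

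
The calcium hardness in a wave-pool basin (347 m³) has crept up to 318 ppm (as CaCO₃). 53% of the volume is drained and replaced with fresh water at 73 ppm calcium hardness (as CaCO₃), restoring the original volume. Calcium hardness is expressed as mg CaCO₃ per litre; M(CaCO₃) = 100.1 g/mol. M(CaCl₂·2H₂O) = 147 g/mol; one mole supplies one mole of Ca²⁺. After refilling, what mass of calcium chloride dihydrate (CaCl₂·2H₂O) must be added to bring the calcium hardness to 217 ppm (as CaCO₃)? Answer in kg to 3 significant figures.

14.7 kg

Volume: 347 m³ = 347,000 L.
After draining 53% and refilling: 318 × 0.47 + 73 × 0.53 = 188.15 ppm.
Deficit to target: 217 − 188.15 = 28.85 mg/L.
As CaCO₃: 28.85 mg/L × 347,000 L = 10,010 g; ÷ 100.1 = 100 mol Ca²⁺.
Mass: 100 × 147 = 14,700 g.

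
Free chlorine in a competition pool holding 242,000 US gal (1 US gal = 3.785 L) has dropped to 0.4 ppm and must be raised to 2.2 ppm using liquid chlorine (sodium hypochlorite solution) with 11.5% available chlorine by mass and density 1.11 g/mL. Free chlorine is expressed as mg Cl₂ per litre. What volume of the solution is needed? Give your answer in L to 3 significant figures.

Volume: 242,000 US gal × 3.785 L/gal = 915,970 L.
Chlorine deficit: 2.2 − 0.4 = 1.8 ppm = 1.8 mg/L as Cl₂.
Cl₂ equivalent needed: 1.8 mg/L × 915,970 L = 1,649,000 mg = 1649 g.
Product at 11.5% available chlorine: 1649 / 0.115 = 14,340 g.
Volume at density 1.11 g/mL: 14,340 g ÷ 1.11 g/mL = 12,920 mL.

12.9 L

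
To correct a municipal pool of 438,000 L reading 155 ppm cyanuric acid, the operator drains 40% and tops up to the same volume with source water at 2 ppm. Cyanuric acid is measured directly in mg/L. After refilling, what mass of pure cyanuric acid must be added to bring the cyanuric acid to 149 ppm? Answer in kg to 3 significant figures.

After draining 40% and refilling: 155 × 0.60 + 2 × 0.40 = 93.8 ppm.
Deficit to target: 149 − 93.8 = 55.2 mg/L.
Mass: 55.2 mg/L × 438,000 L = 24,180 g cyanuric acid.

24.2 kg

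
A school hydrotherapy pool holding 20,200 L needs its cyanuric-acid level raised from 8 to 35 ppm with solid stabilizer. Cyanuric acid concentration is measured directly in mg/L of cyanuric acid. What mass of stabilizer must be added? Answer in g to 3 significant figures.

545 g

CYA to add: (35 − 8) = 27 mg/L × 20,200 L = 545.4 g cyanuric acid.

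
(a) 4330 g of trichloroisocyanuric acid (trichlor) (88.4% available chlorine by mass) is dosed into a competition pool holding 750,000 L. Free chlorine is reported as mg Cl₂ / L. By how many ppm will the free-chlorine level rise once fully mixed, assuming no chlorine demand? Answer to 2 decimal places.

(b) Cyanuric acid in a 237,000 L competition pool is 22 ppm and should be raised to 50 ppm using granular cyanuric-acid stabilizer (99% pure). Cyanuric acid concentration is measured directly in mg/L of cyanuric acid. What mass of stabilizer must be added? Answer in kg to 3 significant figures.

(a) Available chlorine delivered: 4330 g × 0.884 = 3828 g as Cl₂.
(a) Concentration rise: 3828 g / 750,000 L = 5.104 mg/L = 5.10 ppm.

(b) CYA to add: (50 − 22) = 28 mg/L × 237,000 L = 6636 g cyanuric acid.
(b) At 99% purity: 6636 / 0.99 = 6703 g product.

(a) 5.10 ppm; (b) 6.70 kg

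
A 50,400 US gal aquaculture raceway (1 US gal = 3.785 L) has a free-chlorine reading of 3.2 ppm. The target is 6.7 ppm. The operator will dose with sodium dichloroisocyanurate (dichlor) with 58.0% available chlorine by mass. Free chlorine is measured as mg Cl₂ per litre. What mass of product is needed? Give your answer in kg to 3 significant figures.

1.15 kg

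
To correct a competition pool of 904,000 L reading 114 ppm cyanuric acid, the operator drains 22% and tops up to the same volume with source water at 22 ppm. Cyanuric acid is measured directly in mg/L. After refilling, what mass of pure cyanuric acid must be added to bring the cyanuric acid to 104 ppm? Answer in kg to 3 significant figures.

9.26 kg

After draining 22% and refilling: 114 × 0.78 + 22 × 0.22 = 93.76 ppm.
Deficit to target: 104 − 93.76 = 10.24 mg/L.
Mass: 10.24 mg/L × 904,000 L = 9257 g cyanuric acid.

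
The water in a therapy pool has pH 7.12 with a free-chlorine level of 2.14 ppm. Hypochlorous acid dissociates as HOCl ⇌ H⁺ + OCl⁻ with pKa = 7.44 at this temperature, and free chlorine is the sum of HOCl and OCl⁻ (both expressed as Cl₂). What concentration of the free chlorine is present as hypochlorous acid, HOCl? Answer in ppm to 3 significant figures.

[OCl⁻]/[HOCl] = 10^(pH − pKa) = 10^(7.12 − 7.44) = 10^-0.32 = 0.4786.
Fraction as HOCl = 1 / (1 + 0.4786) = 0.6763.
HOCl = 0.6763 × 2.14 ppm = 1.447 ppm.

1.45 ppm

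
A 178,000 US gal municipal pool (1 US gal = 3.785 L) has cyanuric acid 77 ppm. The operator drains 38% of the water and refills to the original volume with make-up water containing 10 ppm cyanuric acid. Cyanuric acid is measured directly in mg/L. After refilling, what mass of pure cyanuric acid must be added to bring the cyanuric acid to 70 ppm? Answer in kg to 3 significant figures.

12.4 kg

Volume: 178,000 US gal × 3.785 L/gal = 673,730 L.
After draining 38% and refilling: 77 × 0.62 + 10 × 0.38 = 51.54 ppm.
Deficit to target: 70 − 51.54 = 18.46 mg/L.
Mass: 18.46 mg/L × 673,730 L = 12,440 g cyanuric acid.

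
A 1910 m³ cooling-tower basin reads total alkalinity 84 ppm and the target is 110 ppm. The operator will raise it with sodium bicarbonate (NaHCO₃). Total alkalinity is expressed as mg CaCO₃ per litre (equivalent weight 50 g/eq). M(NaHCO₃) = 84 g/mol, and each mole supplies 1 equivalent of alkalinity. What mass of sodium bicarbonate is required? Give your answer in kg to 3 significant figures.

Volume: 1910 m³ = 1,910,000 L.
Alkalinity to add: (110 − 84) = 26 mg/L as CaCO₃ × 1,910,000 L = 49,660 g as CaCO₃.
Equivalents: 49,660 g ÷ 50 g/eq = 993.2 eq.
NaHCO₃ supplies 1 eq per mole → 993.2 mol.
Mass: 993.2 mol × 84 g/mol = 83,430 g.

83.4 kg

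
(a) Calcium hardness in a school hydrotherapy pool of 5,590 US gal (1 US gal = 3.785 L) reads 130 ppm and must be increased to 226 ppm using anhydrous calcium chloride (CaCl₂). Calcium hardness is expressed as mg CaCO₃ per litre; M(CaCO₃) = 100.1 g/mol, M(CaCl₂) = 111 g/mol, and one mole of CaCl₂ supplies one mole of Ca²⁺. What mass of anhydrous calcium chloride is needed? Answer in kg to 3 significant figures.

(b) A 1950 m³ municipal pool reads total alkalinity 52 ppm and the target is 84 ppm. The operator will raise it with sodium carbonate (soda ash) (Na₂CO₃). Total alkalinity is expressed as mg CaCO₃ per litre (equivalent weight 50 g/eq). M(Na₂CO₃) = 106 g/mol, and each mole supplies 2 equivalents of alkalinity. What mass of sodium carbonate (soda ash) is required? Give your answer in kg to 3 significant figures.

(a) 2.25 kg; (b) 66.1 kg

(a) Volume: 5,590 US gal × 3.785 L/gal = 21,158 L.
(a) Hardness to add: (226 − 130) = 96 mg/L as CaCO₃ × 21,158 L = 2031 g as CaCO₃.
(a) Moles of Ca²⁺ (1 mol Ca²⁺ ≡ 1 mol CaCO₃): 2031 / 100.1 g/mol = 20.29 mol.
(a) Mass of CaCl₂: 20.29 × 111 = 2252 g.

(b) Volume: 1950 m³ = 1,950,000 L.
(b) Alkalinity to add: (84 − 52) = 32 mg/L as CaCO₃ × 1,950,000 L = 62,400 g as CaCO₃.
(b) Equivalents: 62,400 g ÷ 50 g/eq = 1248 eq.
(b) Each mole of Na₂CO₃ supplies 2 eq, so 1248 / 2 = 624 mol.
(b) Mass: 624 mol × 106 g/mol = 66,140 g.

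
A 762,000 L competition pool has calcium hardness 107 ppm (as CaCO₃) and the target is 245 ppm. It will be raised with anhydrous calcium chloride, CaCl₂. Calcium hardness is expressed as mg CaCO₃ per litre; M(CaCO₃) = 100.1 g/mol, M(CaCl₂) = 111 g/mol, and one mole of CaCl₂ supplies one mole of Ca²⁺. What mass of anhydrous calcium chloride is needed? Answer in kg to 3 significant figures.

Hardness to add: (245 − 107) = 138 mg/L as CaCO₃ × 762,000 L = 105,200 g as CaCO₃.
Moles of Ca²⁺ (1 mol Ca²⁺ ≡ 1 mol CaCO₃): 105,200 / 100.1 g/mol = 1051 mol.
Mass of CaCl₂: 1051 × 111 = 116,600 g.

117 kg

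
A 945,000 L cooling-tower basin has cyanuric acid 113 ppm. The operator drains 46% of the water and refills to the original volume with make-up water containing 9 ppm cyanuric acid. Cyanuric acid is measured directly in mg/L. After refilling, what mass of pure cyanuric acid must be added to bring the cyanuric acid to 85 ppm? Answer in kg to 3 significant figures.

After draining 46% and refilling: 113 × 0.54 + 9 × 0.46 = 65.16 ppm.
Deficit to target: 85 − 65.16 = 19.84 mg/L.
Mass: 19.84 mg/L × 945,000 L = 18,750 g cyanuric acid.

18.7 kg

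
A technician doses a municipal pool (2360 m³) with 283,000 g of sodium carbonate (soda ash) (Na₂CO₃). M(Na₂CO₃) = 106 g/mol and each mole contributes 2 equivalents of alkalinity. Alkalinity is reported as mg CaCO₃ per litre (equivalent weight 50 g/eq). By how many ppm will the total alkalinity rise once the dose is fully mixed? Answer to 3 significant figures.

Volume: 2360 m³ = 2,360,000 L.
Moles of Na₂CO₃: 283,000 g ÷ 106 g/mol = 2670 mol → 5340 eq of alkalinity.
As CaCO₃: 5340 eq × 50 g/eq = 267,000 g.
Rise: 267,000 g / 2,360,000 L × 1000 = 113.1 mg/L.

113 ppm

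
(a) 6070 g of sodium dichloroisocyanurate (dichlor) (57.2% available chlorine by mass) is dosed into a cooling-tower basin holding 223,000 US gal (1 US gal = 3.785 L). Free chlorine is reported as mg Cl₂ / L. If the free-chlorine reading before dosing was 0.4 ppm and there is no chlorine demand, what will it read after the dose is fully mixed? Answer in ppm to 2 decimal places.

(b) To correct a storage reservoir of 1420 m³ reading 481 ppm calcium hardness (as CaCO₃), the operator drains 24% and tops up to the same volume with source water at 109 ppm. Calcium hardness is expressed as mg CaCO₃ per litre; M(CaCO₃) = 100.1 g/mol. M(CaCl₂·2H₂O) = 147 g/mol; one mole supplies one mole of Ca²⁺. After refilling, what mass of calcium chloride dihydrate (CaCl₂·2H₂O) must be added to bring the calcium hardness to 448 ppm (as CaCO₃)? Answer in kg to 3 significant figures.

(a) 4.51 ppm; (b) 117 kg

(a) Volume: 223,000 US gal × 3.785 L/gal = 844,055 L.
(a) Available chlorine delivered: 6070 g × 0.572 = 3472 g as Cl₂.
(a) Concentration rise: 3472 g / 844,055 L = 4.114 mg/L = 4.11 ppm.
(a) Final FC: 0.4 + 4.11 = 4.51 ppm.

(b) Volume: 1420 m³ = 1,420,000 L.
(b) After draining 24% and refilling: 481 × 0.76 + 109 × 0.24 = 391.72 ppm.
(b) Deficit to target: 448 − 391.72 = 56.28 mg/L.
(b) As CaCO₃: 56.28 mg/L × 1,420,000 L = 79,920 g; ÷ 100.1 = 798.4 mol Ca²⁺.
(b) Mass: 798.4 × 147 = 117,400 g.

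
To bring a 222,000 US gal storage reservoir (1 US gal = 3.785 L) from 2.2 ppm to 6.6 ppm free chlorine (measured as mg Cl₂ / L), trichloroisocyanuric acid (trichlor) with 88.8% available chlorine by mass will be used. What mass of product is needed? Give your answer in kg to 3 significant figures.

4.16 kg

Volume: 222,000 US gal × 3.785 L/gal = 840,270 L.
Chlorine deficit: 6.6 − 2.2 = 4.4 ppm = 4.4 mg/L as Cl₂.
Cl₂ equivalent needed: 4.4 mg/L × 840,270 L = 3,697,000 mg = 3697 g.
Product at 88.8% available chlorine: 3697 / 0.888 = 4164 g.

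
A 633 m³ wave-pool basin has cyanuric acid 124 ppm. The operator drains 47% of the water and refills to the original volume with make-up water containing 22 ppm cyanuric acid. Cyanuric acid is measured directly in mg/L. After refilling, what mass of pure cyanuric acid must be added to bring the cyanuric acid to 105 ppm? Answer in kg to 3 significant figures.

18.3 kg

Volume: 633 m³ = 633,000 L.
After draining 47% and refilling: 124 × 0.53 + 22 × 0.47 = 76.06 ppm.
Deficit to target: 105 − 76.06 = 28.94 mg/L.
Mass: 28.94 mg/L × 633,000 L = 18,320 g cyanuric acid.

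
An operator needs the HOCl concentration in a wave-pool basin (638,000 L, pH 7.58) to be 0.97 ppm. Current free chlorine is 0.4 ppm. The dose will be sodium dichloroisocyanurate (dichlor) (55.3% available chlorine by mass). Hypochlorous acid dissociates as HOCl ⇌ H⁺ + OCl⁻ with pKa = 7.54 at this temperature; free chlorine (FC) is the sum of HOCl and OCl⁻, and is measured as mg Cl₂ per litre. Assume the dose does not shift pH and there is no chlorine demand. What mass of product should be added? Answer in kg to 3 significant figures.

[OCl⁻]/[HOCl] = 10^(pH − pKa) = 10^(7.58 − 7.54) = 1.096; fraction as HOCl = 1/(1 + 1.096) = 0.477.
Free chlorine required for 0.97 ppm HOCl: 0.97 / 0.477 = 2.034 ppm.
FC to add: 2.034 − 0.4 = 1.634 mg/L as Cl₂.
Cl₂ equivalent: 1.634 mg/L × 638,000 L = 1042 g.
Product at 55.3% available Cl: 1042 / 0.553 = 1885 g.

1.88 kg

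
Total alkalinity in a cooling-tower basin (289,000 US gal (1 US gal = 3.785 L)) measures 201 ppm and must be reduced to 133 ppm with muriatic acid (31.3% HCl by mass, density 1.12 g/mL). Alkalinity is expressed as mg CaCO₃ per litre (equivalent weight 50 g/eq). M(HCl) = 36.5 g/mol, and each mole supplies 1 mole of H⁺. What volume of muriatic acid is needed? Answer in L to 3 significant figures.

155 L

Volume: 289,000 US gal × 3.785 L/gal = 1,093,865 L.
Alkalinity to neutralize: (201 − 133) = 68 mg/L as CaCO₃ × 1,093,865 L = 74,380 g as CaCO₃.
Equivalents of H⁺ required: 74,380 ÷ 50 g/eq = 1488 eq = 1488 mol HCl.
Mass of HCl: 1488 × 36.5 = 54,300 g.
Mass of 31.3% solution: 54,300 / 0.313 = 173,500 g.
Volume: 173,500 g ÷ 1.12 g/mL = 154,900 mL.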